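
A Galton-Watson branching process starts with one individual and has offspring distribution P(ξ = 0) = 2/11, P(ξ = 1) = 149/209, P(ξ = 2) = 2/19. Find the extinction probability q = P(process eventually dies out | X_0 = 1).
q = 1

Mean offspring μ = 0·2/11 + 1·149/209 + 2·2/19 = 193/209 ≤ 1. For μ ≤ 1 with offspring not concentrated at 1, the Galton-Watson process goes extinct almost surely, so q = 1.
(Algebraic check: The pgf is f(s) = 2/11 + 149/209·s + 2/19·s². The extinction probability q is the smallest fixed point of f in [0, 1]. Setting s = f(s):
  2/19·s² + (149/209 − 1)·s + 2/11 = 0
  2/19·s² − (2/11 + 2/19)·s + 2/11 = 0
which factors as (s − 1)·(2/19·s − 2/11) = 0, giving roots s = 1 and s = (2/11)/(2/19) = 19/11. Since 19/11 ≥ 1, the smallest root in [0, 1] is s = 1.)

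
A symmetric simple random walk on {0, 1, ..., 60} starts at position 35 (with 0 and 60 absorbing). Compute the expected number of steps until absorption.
E[τ | X_0 = 35] = 875

Let v_k = E[τ | X_0 = k]. Boundary: v_0 = v_60 = 0. Recurrence: v_k = 1 + (v_{k-1} + v_{k+1})/2 for 1 ≤ k ≤ 59. The particular solution to v_k − (v_{k-1} + v_{k+1})/2 = 1 is v_k = −k^2. Adding homogeneous solution A + B k and matching boundaries gives v_k = k (60 − k). Substituting k = 35: v_35 = 35 · 25 = 875.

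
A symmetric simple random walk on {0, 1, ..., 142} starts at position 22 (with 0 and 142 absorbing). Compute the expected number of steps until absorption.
E[τ | X_0 = 22] = 2640

Let v_k = E[τ | X_0 = k]. Boundary: v_0 = v_142 = 0. Recurrence: v_k = 1 + (v_{k-1} + v_{k+1})/2 for 1 ≤ k ≤ 141. The particular solution to v_k − (v_{k-1} + v_{k+1})/2 = 1 is v_k = −k^2. Adding homogeneous solution A + B k and matching boundaries gives v_k = k (142 − k). Substituting k = 22: v_22 = 22 · 120 = 2640.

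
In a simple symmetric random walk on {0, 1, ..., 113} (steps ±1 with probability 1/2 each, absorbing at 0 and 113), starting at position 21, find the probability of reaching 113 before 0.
P(hit 113 before 0) = 21/113

Let u_k = P(hit 113 before 0 | start at k). Then u_0 = 0, u_113 = 1, and u_k = u_{k-1}/2 + u_{k+1}/2 for 1 ≤ k ≤ 112. This harmonic recurrence is solved by u_k = k/113, giving u_21 = 21/113.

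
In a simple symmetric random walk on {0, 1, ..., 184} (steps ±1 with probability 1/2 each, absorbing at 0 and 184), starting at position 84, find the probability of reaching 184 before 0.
P(hit 184 before 0) = 84/184 = 21/46

Let u_k = P(hit 184 before 0 | start at k). Then u_0 = 0, u_184 = 1, and u_k = u_{k-1}/2 + u_{k+1}/2 for 1 ≤ k ≤ 183. This harmonic recurrence is solved by u_k = k/184, giving u_84 = 84/184 = 21/46.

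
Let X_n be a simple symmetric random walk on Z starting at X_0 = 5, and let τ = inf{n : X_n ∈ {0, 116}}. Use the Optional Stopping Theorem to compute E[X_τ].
E[X_τ] = 5

X_n is a martingale and τ is a bounded-mean stopping time (indeed τ is finite a.s. with bounded expectation since the walk is in a bounded region). By the OST, E[X_τ] = E[X_0] = 5. Equivalently: E[X_τ] = 116 · P(hit 116 first) + 0 · P(hit 0 first) = 116 · (5/116) = 5.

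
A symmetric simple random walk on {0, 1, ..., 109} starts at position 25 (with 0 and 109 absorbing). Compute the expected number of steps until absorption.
E[τ | X_0 = 25] = 2100

Let v_k = E[τ | X_0 = k]. Boundary: v_0 = v_109 = 0. Recurrence: v_k = 1 + (v_{k-1} + v_{k+1})/2 for 1 ≤ k ≤ 108. The particular solution to v_k − (v_{k-1} + v_{k+1})/2 = 1 is v_k = −k^2. Adding homogeneous solution A + B k and matching boundaries gives v_k = k (109 − k). Substituting k = 25: v_25 = 25 · 84 = 2100.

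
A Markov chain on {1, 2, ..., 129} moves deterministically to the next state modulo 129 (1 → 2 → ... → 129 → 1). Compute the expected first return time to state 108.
E[T_108 | X_0 = 108] = 129

The chain cycles deterministically, so starting at state 108 it returns in exactly 129 steps. Equivalently, the stationary distribution is uniform π_j = 1/129 for every state j, so by Kac's formula E[T_108] = 1/π_108 = 129.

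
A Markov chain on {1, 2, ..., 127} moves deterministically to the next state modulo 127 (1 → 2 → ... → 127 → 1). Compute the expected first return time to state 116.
E[T_116 | X_0 = 116] = 127

The chain cycles deterministically, so starting at state 116 it returns in exactly 127 steps. Equivalently, the stationary distribution is uniform π_j = 1/127 for every state j, so by Kac's formula E[T_116] = 1/π_116 = 127.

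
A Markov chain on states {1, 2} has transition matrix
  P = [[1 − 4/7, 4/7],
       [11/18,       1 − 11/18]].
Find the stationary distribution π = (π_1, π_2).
π_1 = 77/149, π_2 = 72/149

Solve πP = π with π_1 + π_2 = 1. From πP = π: π_1 · (1 − 4/7) + π_2 · 11/18 = π_1 ⇒ π_2 · 11/18 = π_1 · 4/7 ⇒ π_2/π_1 = (4/7)/(11/18) = 72/77. Together with π_1 + π_2 = 1:
  π_1 = (11/18)/(4/7 + 11/18) = (11/18)/(149/126) = 77/149,
  π_2 = (4/7)/(4/7 + 11/18) = (4/7)/(149/126) = 72/149.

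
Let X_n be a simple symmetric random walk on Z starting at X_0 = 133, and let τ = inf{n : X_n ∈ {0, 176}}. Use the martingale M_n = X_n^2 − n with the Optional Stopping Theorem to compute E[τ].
E[τ] = 5719

M_n = X_n^2 − n is a martingale (since E[X_{n+1}^2 | F_n] = X_n^2 + 1). By OST (τ has finite mean in a bounded region), E[M_τ] = E[M_0] = X_0^2 − 0 = 133^2 = 17689. Also E[M_τ] = E[X_τ^2] − E[τ]. The walk exits at 0 or 176, with P(hit 176 first) = 133/176, so E[X_τ^2] = 176^2 · 133/176 + 0 = 23408. Thus E[τ] = E[X_τ^2] − E[M_τ] = 23408 − 17689 = 5719 = 133(176 − 133) = 5719.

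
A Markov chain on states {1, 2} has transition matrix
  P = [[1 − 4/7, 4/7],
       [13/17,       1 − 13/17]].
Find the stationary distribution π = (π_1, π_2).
π_1 = 91/159, π_2 = 68/159

Solve πP = π with π_1 + π_2 = 1. From πP = π: π_1 · (1 − 4/7) + π_2 · 13/17 = π_1 ⇒ π_2 · 13/17 = π_1 · 4/7 ⇒ π_2/π_1 = (4/7)/(13/17) = 68/91. Together with π_1 + π_2 = 1:
  π_1 = (13/17)/(4/7 + 13/17) = (13/17)/(159/119) = 91/159,
  π_2 = (4/7)/(4/7 + 13/17) = (4/7)/(159/119) = 68/159.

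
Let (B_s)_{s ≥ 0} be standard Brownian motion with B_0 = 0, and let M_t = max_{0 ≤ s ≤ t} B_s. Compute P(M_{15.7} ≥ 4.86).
P(M_{15.7} ≥ 4.86) = 2·P(B_{15.7} ≥ 4.86) = 2(1 − Φ(4.86/√15.7)) ≈ 0.2200

By the reflection principle for Brownian motion, P(M_t ≥ a) = 2 · P(B_t ≥ a) for a ≥ 0. Since B_t ~ N(0, t), P(B_t ≥ 4.86) = 1 − Φ(4.86/√t) = 1 − Φ(4.86/√15.7) = 1 − Φ(1.2266). So
  P(M_{15.7} ≥ 4.86) = 2(1 − Φ(1.2266)) ≈ 0.2200.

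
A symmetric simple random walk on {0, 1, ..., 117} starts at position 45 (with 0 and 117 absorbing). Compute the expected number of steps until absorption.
E[τ | X_0 = 45] = 3240

Let v_k = E[τ | X_0 = k]. Boundary: v_0 = v_117 = 0. Recurrence: v_k = 1 + (v_{k-1} + v_{k+1})/2 for 1 ≤ k ≤ 116. The particular solution to v_k − (v_{k-1} + v_{k+1})/2 = 1 is v_k = −k^2. Adding homogeneous solution A + B k and matching boundaries gives v_k = k (117 − k). Substituting k = 45: v_45 = 45 · 72 = 3240.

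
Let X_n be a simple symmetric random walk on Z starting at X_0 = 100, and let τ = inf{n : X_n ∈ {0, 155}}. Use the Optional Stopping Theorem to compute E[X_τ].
E[X_τ] = 100

X_n is a martingale and τ is a bounded-mean stopping time (indeed τ is finite a.s. with bounded expectation since the walk is in a bounded region). By the OST, E[X_τ] = E[X_0] = 100. Equivalently: E[X_τ] = 155 · P(hit 155 first) + 0 · P(hit 0 first) = 155 · (100/155) = 100.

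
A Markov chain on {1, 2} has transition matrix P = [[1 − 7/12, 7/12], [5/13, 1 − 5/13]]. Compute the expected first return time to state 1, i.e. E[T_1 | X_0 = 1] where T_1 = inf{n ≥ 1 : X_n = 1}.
E[T_1 | X_0 = 1] = 1/π_1 = 151/60

For an irreducible recurrent Markov chain with stationary distribution π, E[T_i | X_0 = i] = 1/π_i (Kac's formula). Here π_1 = (5/13)/(7/12 + 5/13) = (5/13)/(151/156) = 60/151, so E[T_1 | X_0 = 1] = 1/π_1 = (7/12 + 5/13)/(5/13) = (151/156)/(5/13) = 151/60.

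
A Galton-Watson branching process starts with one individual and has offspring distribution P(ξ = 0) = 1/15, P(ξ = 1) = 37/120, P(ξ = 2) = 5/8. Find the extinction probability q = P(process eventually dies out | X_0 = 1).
q = 8/75

The pgf is f(s) = 1/15 + 37/120·s + 5/8·s². The extinction probability q is the smallest fixed point of f in [0, 1]. Setting s = f(s):
  5/8·s² + (37/120 − 1)·s + 1/15 = 0
  5/8·s² − (1/15 + 5/8)·s + 1/15 = 0
which factors as (s − 1)·(5/8·s − 1/15) = 0, giving roots s = 1 and s = (1/15)/(5/8) = 8/75.
Mean offspring μ = 37/120 + 2·5/8 = 187/120 > 1 (supercritical), so q < 1. The extinction probability is the smaller root: q = (1/15)/(5/8) = 8/75.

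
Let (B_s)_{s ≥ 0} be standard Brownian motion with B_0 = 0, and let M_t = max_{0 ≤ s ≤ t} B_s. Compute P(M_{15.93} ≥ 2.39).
P(M_{15.93} ≥ 2.39) = 2·P(B_{15.93} ≥ 2.39) = 2(1 − Φ(2.39/√15.93)) ≈ 0.5493

By the reflection principle for Brownian motion, P(M_t ≥ a) = 2 · P(B_t ≥ a) for a ≥ 0. Since B_t ~ N(0, t), P(B_t ≥ 2.39) = 1 − Φ(2.39/√t) = 1 − Φ(2.39/√15.93) = 1 − Φ(0.5988). So
  P(M_{15.93} ≥ 2.39) = 2(1 − Φ(0.5988)) ≈ 0.5493.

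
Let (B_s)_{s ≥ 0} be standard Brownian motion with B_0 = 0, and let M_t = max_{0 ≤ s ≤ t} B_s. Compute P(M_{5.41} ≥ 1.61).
P(M_{5.41} ≥ 1.61) = 2·P(B_{5.41} ≥ 1.61) = 2(1 − Φ(1.61/√5.41)) ≈ 0.4888

By the reflection principle for Brownian motion, P(M_t ≥ a) = 2 · P(B_t ≥ a) for a ≥ 0. Since B_t ~ N(0, t), P(B_t ≥ 1.61) = 1 − Φ(1.61/√t) = 1 − Φ(1.61/√5.41) = 1 − Φ(0.6922). So
  P(M_{5.41} ≥ 1.61) = 2(1 − Φ(0.6922)) ≈ 0.4888.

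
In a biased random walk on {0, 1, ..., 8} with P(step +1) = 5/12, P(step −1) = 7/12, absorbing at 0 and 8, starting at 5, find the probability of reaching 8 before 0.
P(hit 8 before 0) = (1 − (7/5)^5) / (1 − (7/5)^8) = 855125/2687088

Let u_k denote P(reach 8 before 0 | start at k). Boundary: u_0 = 0, u_8 = 1. Recurrence: u_k = 5/12·u_{k+1} + 7/12·u_{k-1} for 1 ≤ k ≤ 7. Try u_k = A + B·r^k with r = q/p = (7/12)/(5/12) = 7/5. Substitution satisfies the recurrence; boundary conditions give:
  u_k = (1 − r^k) / (1 − r^N) = (1 − (7/5)^5) / (1 − (7/5)^8) = 855125/2687088.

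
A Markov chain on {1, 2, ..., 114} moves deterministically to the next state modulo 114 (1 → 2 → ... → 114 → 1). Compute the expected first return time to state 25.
E[T_25 | X_0 = 25] = 114

The chain cycles deterministically, so starting at state 25 it returns in exactly 114 steps. Equivalently, the stationary distribution is uniform π_j = 1/114 for every state j, so by Kac's formula E[T_25] = 1/π_25 = 114.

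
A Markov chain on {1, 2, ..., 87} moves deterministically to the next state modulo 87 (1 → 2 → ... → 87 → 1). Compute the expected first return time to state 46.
E[T_46 | X_0 = 46] = 87

The chain cycles deterministically, so starting at state 46 it returns in exactly 87 steps. Equivalently, the stationary distribution is uniform π_j = 1/87 for every state j, so by Kac's formula E[T_46] = 1/π_46 = 87.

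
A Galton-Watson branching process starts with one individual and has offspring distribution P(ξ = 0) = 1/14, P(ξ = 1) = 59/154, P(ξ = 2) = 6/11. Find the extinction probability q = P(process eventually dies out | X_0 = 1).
q = 11/84

The pgf is f(s) = 1/14 + 59/154·s + 6/11·s². The extinction probability q is the smallest fixed point of f in [0, 1]. Setting s = f(s):
  6/11·s² + (59/154 − 1)·s + 1/14 = 0
  6/11·s² − (1/14 + 6/11)·s + 1/14 = 0
which factors as (s − 1)·(6/11·s − 1/14) = 0, giving roots s = 1 and s = (1/14)/(6/11) = 11/84.
Mean offspring μ = 59/154 + 2·6/11 = 227/154 > 1 (supercritical), so q < 1. The extinction probability is the smaller root: q = (1/14)/(6/11) = 11/84.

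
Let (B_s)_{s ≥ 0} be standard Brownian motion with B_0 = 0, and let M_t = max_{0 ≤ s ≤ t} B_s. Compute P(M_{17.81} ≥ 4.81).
P(M_{17.81} ≥ 4.81) = 2·P(B_{17.81} ≥ 4.81) = 2(1 − Φ(4.81/√17.81)) ≈ 0.2544

By the reflection principle for Brownian motion, P(M_t ≥ a) = 2 · P(B_t ≥ a) for a ≥ 0. Since B_t ~ N(0, t), P(B_t ≥ 4.81) = 1 − Φ(4.81/√t) = 1 − Φ(4.81/√17.81) = 1 − Φ(1.1398). So
  P(M_{17.81} ≥ 4.81) = 2(1 − Φ(1.1398)) ≈ 0.2544.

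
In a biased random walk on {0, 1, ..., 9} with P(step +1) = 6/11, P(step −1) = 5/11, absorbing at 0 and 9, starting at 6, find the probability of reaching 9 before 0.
P(hit 9 before 0) = (1 − (5/6)^6) / (1 − (5/6)^9) = 73656/89281

Let u_k denote P(reach 9 before 0 | start at k). Boundary: u_0 = 0, u_9 = 1. Recurrence: u_k = 6/11·u_{k+1} + 5/11·u_{k-1} for 1 ≤ k ≤ 8. Try u_k = A + B·r^k with r = q/p = (5/11)/(6/11) = 5/6. Substitution satisfies the recurrence; boundary conditions give:
  u_k = (1 − r^k) / (1 − r^N) = (1 − (5/6)^6) / (1 − (5/6)^9) = 73656/89281.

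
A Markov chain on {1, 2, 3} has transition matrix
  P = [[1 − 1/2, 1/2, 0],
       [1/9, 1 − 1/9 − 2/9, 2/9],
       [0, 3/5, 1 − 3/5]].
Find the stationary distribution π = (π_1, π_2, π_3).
π = (6/43, 27/43, 10/43)

This is a birth-death chain on three states, which satisfies detailed balance: π_1 · P_{12} = π_2 · P_{21} and π_2 · P_{23} = π_3 · P_{32}.
From π_1 · 1/2 = π_2 · 1/9: π_2/π_1 = (1/2)/(1/9) = 9/2.
From π_2 · 2/9 = π_3 · 3/5: π_3/π_2 = (2/9)/(3/5) = 10/27.
Take π_1 proportional to 1; then unnormalized π = (1, 9/2, 5/3). Normalize by dividing by the sum 43/6:
  π = (6/43, 27/43, 10/43).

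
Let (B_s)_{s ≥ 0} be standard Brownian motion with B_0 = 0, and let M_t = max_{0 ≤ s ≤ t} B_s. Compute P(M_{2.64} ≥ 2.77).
P(M_{2.64} ≥ 2.77) = 2·P(B_{2.64} ≥ 2.77) = 2(1 − Φ(2.77/√2.64)) ≈ 0.0882

By the reflection principle for Brownian motion, P(M_t ≥ a) = 2 · P(B_t ≥ a) for a ≥ 0. Since B_t ~ N(0, t), P(B_t ≥ 2.77) = 1 − Φ(2.77/√t) = 1 − Φ(2.77/√2.64) = 1 − Φ(1.7048). So
  P(M_{2.64} ≥ 2.77) = 2(1 − Φ(1.7048)) ≈ 0.0882.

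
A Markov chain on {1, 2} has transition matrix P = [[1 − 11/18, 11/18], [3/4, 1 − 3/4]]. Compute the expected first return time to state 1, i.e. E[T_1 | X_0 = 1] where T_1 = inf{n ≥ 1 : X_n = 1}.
E[T_1 | X_0 = 1] = 1/π_1 = 49/27

For an irreducible recurrent Markov chain with stationary distribution π, E[T_i | X_0 = i] = 1/π_i (Kac's formula). Here π_1 = (3/4)/(11/18 + 3/4) = (3/4)/(49/36) = 27/49, so E[T_1 | X_0 = 1] = 1/π_1 = (11/18 + 3/4)/(3/4) = (49/36)/(3/4) = 49/27.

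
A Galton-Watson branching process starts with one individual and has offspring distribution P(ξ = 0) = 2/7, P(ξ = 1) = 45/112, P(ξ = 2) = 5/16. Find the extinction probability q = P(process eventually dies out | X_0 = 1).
q = 32/35

The pgf is f(s) = 2/7 + 45/112·s + 5/16·s². The extinction probability q is the smallest fixed point of f in [0, 1]. Setting s = f(s):
  5/16·s² + (45/112 − 1)·s + 2/7 = 0
  5/16·s² − (2/7 + 5/16)·s + 2/7 = 0
which factors as (s − 1)·(5/16·s − 2/7) = 0, giving roots s = 1 and s = (2/7)/(5/16) = 32/35.
Mean offspring μ = 45/112 + 2·5/16 = 115/112 > 1 (supercritical), so q < 1. The extinction probability is the smaller root: q = (2/7)/(5/16) = 32/35.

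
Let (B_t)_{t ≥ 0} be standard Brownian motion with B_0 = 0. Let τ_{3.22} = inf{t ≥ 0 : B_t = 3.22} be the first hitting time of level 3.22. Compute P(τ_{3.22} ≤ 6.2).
P(τ_{3.22} ≤ 6.2) = 2(1 − Φ(3.22/√6.2)) = 2(1 − Φ(1.2932)) ≈ 0.1959

By the reflection principle for standard BM, P(τ_b ≤ t) = 2 · P(B_t ≥ b). Since B_t ~ N(0, t), P(B_t ≥ 3.22) = 1 − Φ(3.22/√t) = 1 − Φ(3.22/√6.2) = 1 − Φ(1.2932) ≈ 0.09797. Doubling: P(τ_{3.22} ≤ 6.2) ≈ 2 · 0.09797 = 0.19594 ≈ 0.1959.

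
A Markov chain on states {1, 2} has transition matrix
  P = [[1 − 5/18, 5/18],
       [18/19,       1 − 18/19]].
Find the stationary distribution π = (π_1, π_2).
π_1 = 324/419, π_2 = 95/419

Solve πP = π with π_1 + π_2 = 1. From πP = π: π_1 · (1 − 5/18) + π_2 · 18/19 = π_1 ⇒ π_2 · 18/19 = π_1 · 5/18 ⇒ π_2/π_1 = (5/18)/(18/19) = 95/324. Together with π_1 + π_2 = 1:
  π_1 = (18/19)/(5/18 + 18/19) = (18/19)/(419/342) = 324/419,
  π_2 = (5/18)/(5/18 + 18/19) = (5/18)/(419/342) = 95/419.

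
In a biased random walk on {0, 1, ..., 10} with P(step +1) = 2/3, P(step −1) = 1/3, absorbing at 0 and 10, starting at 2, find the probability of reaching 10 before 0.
P(hit 10 before 0) = (1 − (1/2)^2) / (1 − (1/2)^10) = 256/341

Let u_k denote P(reach 10 before 0 | start at k). Boundary: u_0 = 0, u_10 = 1. Recurrence: u_k = 2/3·u_{k+1} + 1/3·u_{k-1} for 1 ≤ k ≤ 9. Try u_k = A + B·r^k with r = q/p = (1/3)/(2/3) = 1/2. Substitution satisfies the recurrence; boundary conditions give:
  u_k = (1 − r^k) / (1 − r^N) = (1 − (1/2)^2) / (1 − (1/2)^10) = 256/341.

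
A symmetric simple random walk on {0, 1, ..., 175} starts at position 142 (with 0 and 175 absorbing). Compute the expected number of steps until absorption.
E[τ | X_0 = 142] = 4686

Let v_k = E[τ | X_0 = k]. Boundary: v_0 = v_175 = 0. Recurrence: v_k = 1 + (v_{k-1} + v_{k+1})/2 for 1 ≤ k ≤ 174. The particular solution to v_k − (v_{k-1} + v_{k+1})/2 = 1 is v_k = −k^2. Adding homogeneous solution A + B k and matching boundaries gives v_k = k (175 − k). Substituting k = 142: v_142 = 142 · 33 = 4686.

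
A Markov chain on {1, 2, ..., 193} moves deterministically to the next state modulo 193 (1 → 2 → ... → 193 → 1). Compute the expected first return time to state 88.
E[T_88 | X_0 = 88] = 193

The chain cycles deterministically, so starting at state 88 it returns in exactly 193 steps. Equivalently, the stationary distribution is uniform π_j = 1/193 for every state j, so by Kac's formula E[T_88] = 1/π_88 = 193.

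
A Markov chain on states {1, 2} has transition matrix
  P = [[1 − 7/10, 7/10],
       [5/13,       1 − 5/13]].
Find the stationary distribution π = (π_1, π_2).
π_1 = 50/141, π_2 = 91/141

Solve πP = π with π_1 + π_2 = 1. From πP = π: π_1 · (1 − 7/10) + π_2 · 5/13 = π_1 ⇒ π_2 · 5/13 = π_1 · 7/10 ⇒ π_2/π_1 = (7/10)/(5/13) = 91/50. Together with π_1 + π_2 = 1:
  π_1 = (5/13)/(7/10 + 5/13) = (5/13)/(141/130) = 50/141,
  π_2 = (7/10)/(7/10 + 5/13) = (7/10)/(141/130) = 91/141.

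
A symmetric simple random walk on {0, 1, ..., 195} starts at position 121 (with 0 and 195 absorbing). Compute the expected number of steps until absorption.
E[τ | X_0 = 121] = 8954

Let v_k = E[τ | X_0 = k]. Boundary: v_0 = v_195 = 0. Recurrence: v_k = 1 + (v_{k-1} + v_{k+1})/2 for 1 ≤ k ≤ 194. The particular solution to v_k − (v_{k-1} + v_{k+1})/2 = 1 is v_k = −k^2. Adding homogeneous solution A + B k and matching boundaries gives v_k = k (195 − k). Substituting k = 121: v_121 = 121 · 74 = 8954.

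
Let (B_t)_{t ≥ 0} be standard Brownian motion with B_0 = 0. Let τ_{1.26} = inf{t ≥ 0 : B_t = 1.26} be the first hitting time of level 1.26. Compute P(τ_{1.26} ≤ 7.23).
P(τ_{1.26} ≤ 7.23) = 2(1 − Φ(1.26/√7.23)) = 2(1 − Φ(0.4686)) ≈ 0.6394

By the reflection principle for standard BM, P(τ_b ≤ t) = 2 · P(B_t ≥ b). Since B_t ~ N(0, t), P(B_t ≥ 1.26) = 1 − Φ(1.26/√t) = 1 − Φ(1.26/√7.23) = 1 − Φ(0.4686) ≈ 0.31968. Doubling: P(τ_{1.26} ≤ 7.23) ≈ 2 · 0.31968 = 0.63936 ≈ 0.6394.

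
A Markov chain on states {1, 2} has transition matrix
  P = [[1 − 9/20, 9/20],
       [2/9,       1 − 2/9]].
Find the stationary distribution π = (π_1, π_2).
π_1 = 40/121, π_2 = 81/121

Solve πP = π with π_1 + π_2 = 1. From πP = π: π_1 · (1 − 9/20) + π_2 · 2/9 = π_1 ⇒ π_2 · 2/9 = π_1 · 9/20 ⇒ π_2/π_1 = (9/20)/(2/9) = 81/40. Together with π_1 + π_2 = 1:
  π_1 = (2/9)/(9/20 + 2/9) = (2/9)/(121/180) = 40/121,
  π_2 = (9/20)/(9/20 + 2/9) = (9/20)/(121/180) = 81/121.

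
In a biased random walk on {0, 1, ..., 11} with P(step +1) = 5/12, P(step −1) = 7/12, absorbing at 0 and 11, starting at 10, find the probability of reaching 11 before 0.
P(hit 11 before 0) = (1 − (7/5)^10) / (1 − (7/5)^11) = 681774060/964249309

Let u_k denote P(reach 11 before 0 | start at k). Boundary: u_0 = 0, u_11 = 1. Recurrence: u_k = 5/12·u_{k+1} + 7/12·u_{k-1} for 1 ≤ k ≤ 10. Try u_k = A + B·r^k with r = q/p = (7/12)/(5/12) = 7/5. Substitution satisfies the recurrence; boundary conditions give:
  u_k = (1 − r^k) / (1 − r^N) = (1 − (7/5)^10) / (1 − (7/5)^11) = 681774060/964249309.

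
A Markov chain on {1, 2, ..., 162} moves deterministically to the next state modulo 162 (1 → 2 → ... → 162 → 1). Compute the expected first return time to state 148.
E[T_148 | X_0 = 148] = 162

The chain cycles deterministically, so starting at state 148 it returns in exactly 162 steps. Equivalently, the stationary distribution is uniform π_j = 1/162 for every state j, so by Kac's formula E[T_148] = 1/π_148 = 162.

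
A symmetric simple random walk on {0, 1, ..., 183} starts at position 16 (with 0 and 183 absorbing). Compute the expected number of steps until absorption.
E[τ | X_0 = 16] = 2672

Let v_k = E[τ | X_0 = k]. Boundary: v_0 = v_183 = 0. Recurrence: v_k = 1 + (v_{k-1} + v_{k+1})/2 for 1 ≤ k ≤ 182. The particular solution to v_k − (v_{k-1} + v_{k+1})/2 = 1 is v_k = −k^2. Adding homogeneous solution A + B k and matching boundaries gives v_k = k (183 − k). Substituting k = 16: v_16 = 16 · 167 = 2672.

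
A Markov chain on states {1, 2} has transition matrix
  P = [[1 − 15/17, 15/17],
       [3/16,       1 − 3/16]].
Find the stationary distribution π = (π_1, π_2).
π_1 = 17/97, π_2 = 80/97

Solve πP = π with π_1 + π_2 = 1. From πP = π: π_1 · (1 − 15/17) + π_2 · 3/16 = π_1 ⇒ π_2 · 3/16 = π_1 · 15/17 ⇒ π_2/π_1 = (15/17)/(3/16) = 80/17. Together with π_1 + π_2 = 1:
  π_1 = (3/16)/(15/17 + 3/16) = (3/16)/(291/272) = 17/97,
  π_2 = (15/17)/(15/17 + 3/16) = (15/17)/(291/272) = 80/97.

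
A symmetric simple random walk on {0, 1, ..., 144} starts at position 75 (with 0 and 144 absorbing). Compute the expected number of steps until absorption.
E[τ | X_0 = 75] = 5175

Let v_k = E[τ | X_0 = k]. Boundary: v_0 = v_144 = 0. Recurrence: v_k = 1 + (v_{k-1} + v_{k+1})/2 for 1 ≤ k ≤ 143. The particular solution to v_k − (v_{k-1} + v_{k+1})/2 = 1 is v_k = −k^2. Adding homogeneous solution A + B k and matching boundaries gives v_k = k (144 − k). Substituting k = 75: v_75 = 75 · 69 = 5175.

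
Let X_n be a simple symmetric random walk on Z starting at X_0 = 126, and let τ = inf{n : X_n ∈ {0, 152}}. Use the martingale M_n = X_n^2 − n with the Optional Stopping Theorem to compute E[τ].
E[τ] = 3276

M_n = X_n^2 − n is a martingale (since E[X_{n+1}^2 | F_n] = X_n^2 + 1). By OST (τ has finite mean in a bounded region), E[M_τ] = E[M_0] = X_0^2 − 0 = 126^2 = 15876. Also E[M_τ] = E[X_τ^2] − E[τ]. The walk exits at 0 or 152, with P(hit 152 first) = 126/152, so E[X_τ^2] = 152^2 · 126/152 + 0 = 19152. Thus E[τ] = E[X_τ^2] − E[M_τ] = 19152 − 15876 = 3276 = 126(152 − 126) = 3276.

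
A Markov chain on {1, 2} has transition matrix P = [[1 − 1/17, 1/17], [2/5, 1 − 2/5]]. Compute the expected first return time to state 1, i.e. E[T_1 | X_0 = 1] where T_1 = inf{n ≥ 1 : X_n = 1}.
E[T_1 | X_0 = 1] = 1/π_1 = 39/34

For an irreducible recurrent Markov chain with stationary distribution π, E[T_i | X_0 = i] = 1/π_i (Kac's formula). Here π_1 = (2/5)/(1/17 + 2/5) = (2/5)/(39/85) = 34/39, so E[T_1 | X_0 = 1] = 1/π_1 = (1/17 + 2/5)/(2/5) = (39/85)/(2/5) = 39/34.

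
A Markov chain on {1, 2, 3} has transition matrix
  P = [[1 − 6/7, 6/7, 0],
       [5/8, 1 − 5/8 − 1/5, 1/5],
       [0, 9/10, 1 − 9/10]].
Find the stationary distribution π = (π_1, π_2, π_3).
π = (105/281, 144/281, 32/281)

This is a birth-death chain on three states, which satisfies detailed balance: π_1 · P_{12} = π_2 · P_{21} and π_2 · P_{23} = π_3 · P_{32}.
From π_1 · 6/7 = π_2 · 5/8: π_2/π_1 = (6/7)/(5/8) = 48/35.
From π_2 · 1/5 = π_3 · 9/10: π_3/π_2 = (1/5)/(9/10) = 2/9.
Take π_1 proportional to 1; then unnormalized π = (1, 48/35, 32/105). Normalize by dividing by the sum 281/105:
  π = (105/281, 144/281, 32/281).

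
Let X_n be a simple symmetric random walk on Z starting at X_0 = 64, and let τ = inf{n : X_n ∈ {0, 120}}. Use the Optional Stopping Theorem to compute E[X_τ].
E[X_τ] = 64

X_n is a martingale and τ is a bounded-mean stopping time (indeed τ is finite a.s. with bounded expectation since the walk is in a bounded region). By the OST, E[X_τ] = E[X_0] = 64. Equivalently: E[X_τ] = 120 · P(hit 120 first) + 0 · P(hit 0 first) = 120 · (64/120) = 64.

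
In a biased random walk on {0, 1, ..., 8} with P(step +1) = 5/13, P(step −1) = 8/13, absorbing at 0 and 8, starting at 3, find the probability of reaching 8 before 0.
P(hit 8 before 0) = (1 − (8/5)^3) / (1 − (8/5)^8) = 403125/5462197

Let u_k denote P(reach 8 before 0 | start at k). Boundary: u_0 = 0, u_8 = 1. Recurrence: u_k = 5/13·u_{k+1} + 8/13·u_{k-1} for 1 ≤ k ≤ 7. Try u_k = A + B·r^k with r = q/p = (8/13)/(5/13) = 8/5. Substitution satisfies the recurrence; boundary conditions give:
  u_k = (1 − r^k) / (1 − r^N) = (1 − (8/5)^3) / (1 − (8/5)^8) = 403125/5462197.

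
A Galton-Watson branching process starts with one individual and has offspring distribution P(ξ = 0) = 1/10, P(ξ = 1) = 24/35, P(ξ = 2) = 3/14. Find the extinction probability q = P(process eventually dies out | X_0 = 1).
q = 7/15

The pgf is f(s) = 1/10 + 24/35·s + 3/14·s². The extinction probability q is the smallest fixed point of f in [0, 1]. Setting s = f(s):
  3/14·s² + (24/35 − 1)·s + 1/10 = 0
  3/14·s² − (1/10 + 3/14)·s + 1/10 = 0
which factors as (s − 1)·(3/14·s − 1/10) = 0, giving roots s = 1 and s = (1/10)/(3/14) = 7/15.
Mean offspring μ = 24/35 + 2·3/14 = 39/35 > 1 (supercritical), so q < 1. The extinction probability is the smaller root: q = (1/10)/(3/14) = 7/15.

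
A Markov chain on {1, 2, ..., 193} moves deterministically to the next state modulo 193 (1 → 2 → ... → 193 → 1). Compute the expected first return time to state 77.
E[T_77 | X_0 = 77] = 193

The chain cycles deterministically, so starting at state 77 it returns in exactly 193 steps. Equivalently, the stationary distribution is uniform π_j = 1/193 for every state j, so by Kac's formula E[T_77] = 1/π_77 = 193.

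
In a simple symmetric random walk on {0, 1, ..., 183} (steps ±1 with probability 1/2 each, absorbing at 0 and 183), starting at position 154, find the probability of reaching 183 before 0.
P(hit 183 before 0) = 154/183

Let u_k = P(hit 183 before 0 | start at k). Then u_0 = 0, u_183 = 1, and u_k = u_{k-1}/2 + u_{k+1}/2 for 1 ≤ k ≤ 182. This harmonic recurrence is solved by u_k = k/183, giving u_154 = 154/183.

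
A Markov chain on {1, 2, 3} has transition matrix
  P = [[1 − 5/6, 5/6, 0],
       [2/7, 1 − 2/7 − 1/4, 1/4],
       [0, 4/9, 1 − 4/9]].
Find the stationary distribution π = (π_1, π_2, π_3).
π = (192/1067, 560/1067, 315/1067)

This is a birth-death chain on three states, which satisfies detailed balance: π_1 · P_{12} = π_2 · P_{21} and π_2 · P_{23} = π_3 · P_{32}.
From π_1 · 5/6 = π_2 · 2/7: π_2/π_1 = (5/6)/(2/7) = 35/12.
From π_2 · 1/4 = π_3 · 4/9: π_3/π_2 = (1/4)/(4/9) = 9/16.
Take π_1 proportional to 1; then unnormalized π = (1, 35/12, 105/64). Normalize by dividing by the sum 1067/192:
  π = (192/1067, 560/1067, 315/1067).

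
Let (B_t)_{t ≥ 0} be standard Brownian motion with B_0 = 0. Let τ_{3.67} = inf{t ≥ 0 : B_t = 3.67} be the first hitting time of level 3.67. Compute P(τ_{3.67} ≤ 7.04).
P(τ_{3.67} ≤ 7.04) = 2(1 − Φ(3.67/√7.04)) = 2(1 − Φ(1.3832)) ≈ 0.1666

By the reflection principle for standard BM, P(τ_b ≤ t) = 2 · P(B_t ≥ b). Since B_t ~ N(0, t), P(B_t ≥ 3.67) = 1 − Φ(3.67/√t) = 1 − Φ(3.67/√7.04) = 1 − Φ(1.3832) ≈ 0.08330. Doubling: P(τ_{3.67} ≤ 7.04) ≈ 2 · 0.08330 = 0.16660 ≈ 0.1666.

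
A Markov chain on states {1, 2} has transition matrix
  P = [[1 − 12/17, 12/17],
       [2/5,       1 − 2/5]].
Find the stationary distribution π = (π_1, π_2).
π_1 = 17/47, π_2 = 30/47

Solve πP = π with π_1 + π_2 = 1. From πP = π: π_1 · (1 − 12/17) + π_2 · 2/5 = π_1 ⇒ π_2 · 2/5 = π_1 · 12/17 ⇒ π_2/π_1 = (12/17)/(2/5) = 30/17. Together with π_1 + π_2 = 1:
  π_1 = (2/5)/(12/17 + 2/5) = (2/5)/(94/85) = 17/47,
  π_2 = (12/17)/(12/17 + 2/5) = (12/17)/(94/85) = 30/47.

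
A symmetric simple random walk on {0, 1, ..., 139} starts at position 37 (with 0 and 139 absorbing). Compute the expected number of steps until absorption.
E[τ | X_0 = 37] = 3774

Let v_k = E[τ | X_0 = k]. Boundary: v_0 = v_139 = 0. Recurrence: v_k = 1 + (v_{k-1} + v_{k+1})/2 for 1 ≤ k ≤ 138. The particular solution to v_k − (v_{k-1} + v_{k+1})/2 = 1 is v_k = −k^2. Adding homogeneous solution A + B k and matching boundaries gives v_k = k (139 − k). Substituting k = 37: v_37 = 37 · 102 = 3774.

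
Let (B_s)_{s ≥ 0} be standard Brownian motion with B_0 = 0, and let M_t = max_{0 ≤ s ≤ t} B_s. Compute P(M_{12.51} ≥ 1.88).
P(M_{12.51} ≥ 1.88) = 2·P(B_{12.51} ≥ 1.88) = 2(1 − Φ(1.88/√12.51)) ≈ 0.5951

By the reflection principle for Brownian motion, P(M_t ≥ a) = 2 · P(B_t ≥ a) for a ≥ 0. Since B_t ~ N(0, t), P(B_t ≥ 1.88) = 1 − Φ(1.88/√t) = 1 − Φ(1.88/√12.51) = 1 − Φ(0.5315). So
  P(M_{12.51} ≥ 1.88) = 2(1 − Φ(0.5315)) ≈ 0.5951.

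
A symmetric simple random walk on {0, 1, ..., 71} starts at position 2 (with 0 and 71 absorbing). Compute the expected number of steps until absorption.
E[τ | X_0 = 2] = 138

Let v_k = E[τ | X_0 = k]. Boundary: v_0 = v_71 = 0. Recurrence: v_k = 1 + (v_{k-1} + v_{k+1})/2 for 1 ≤ k ≤ 70. The particular solution to v_k − (v_{k-1} + v_{k+1})/2 = 1 is v_k = −k^2. Adding homogeneous solution A + B k and matching boundaries gives v_k = k (71 − k). Substituting k = 2: v_2 = 2 · 69 = 138.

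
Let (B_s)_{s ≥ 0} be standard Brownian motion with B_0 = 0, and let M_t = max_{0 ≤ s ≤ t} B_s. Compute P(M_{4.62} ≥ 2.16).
P(M_{4.62} ≥ 2.16) = 2·P(B_{4.62} ≥ 2.16) = 2(1 − Φ(2.16/√4.62)) ≈ 0.3149

By the reflection principle for Brownian motion, P(M_t ≥ a) = 2 · P(B_t ≥ a) for a ≥ 0. Since B_t ~ N(0, t), P(B_t ≥ 2.16) = 1 − Φ(2.16/√t) = 1 − Φ(2.16/√4.62) = 1 − Φ(1.0049). So
  P(M_{4.62} ≥ 2.16) = 2(1 − Φ(1.0049)) ≈ 0.3149.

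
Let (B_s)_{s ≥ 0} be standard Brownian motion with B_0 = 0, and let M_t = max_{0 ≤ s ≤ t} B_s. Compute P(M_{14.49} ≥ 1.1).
P(M_{14.49} ≥ 1.1) = 2·P(B_{14.49} ≥ 1.1) = 2(1 − Φ(1.1/√14.49)) ≈ 0.7726

By the reflection principle for Brownian motion, P(M_t ≥ a) = 2 · P(B_t ≥ a) for a ≥ 0. Since B_t ~ N(0, t), P(B_t ≥ 1.1) = 1 − Φ(1.1/√t) = 1 − Φ(1.1/√14.49) = 1 − Φ(0.2890). So
  P(M_{14.49} ≥ 1.1) = 2(1 − Φ(0.2890)) ≈ 0.7726.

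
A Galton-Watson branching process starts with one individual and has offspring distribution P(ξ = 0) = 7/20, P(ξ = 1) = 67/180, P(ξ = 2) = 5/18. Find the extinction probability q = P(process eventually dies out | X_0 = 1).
q = 1

Mean offspring μ = 0·7/20 + 1·67/180 + 2·5/18 = 167/180 ≤ 1. For μ ≤ 1 with offspring not concentrated at 1, the Galton-Watson process goes extinct almost surely, so q = 1.
(Algebraic check: The pgf is f(s) = 7/20 + 67/180·s + 5/18·s². The extinction probability q is the smallest fixed point of f in [0, 1]. Setting s = f(s):
  5/18·s² + (67/180 − 1)·s + 7/20 = 0
  5/18·s² − (7/20 + 5/18)·s + 7/20 = 0
which factors as (s − 1)·(5/18·s − 7/20) = 0, giving roots s = 1 and s = (7/20)/(5/18) = 63/50. Since 63/50 ≥ 1, the smallest root in [0, 1] is s = 1.)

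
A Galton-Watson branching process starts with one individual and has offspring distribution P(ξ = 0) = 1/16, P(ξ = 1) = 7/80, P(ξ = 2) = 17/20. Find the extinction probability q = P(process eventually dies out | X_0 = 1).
q = 5/68

The pgf is f(s) = 1/16 + 7/80·s + 17/20·s². The extinction probability q is the smallest fixed point of f in [0, 1]. Setting s = f(s):
  17/20·s² + (7/80 − 1)·s + 1/16 = 0
  17/20·s² − (1/16 + 17/20)·s + 1/16 = 0
which factors as (s − 1)·(17/20·s − 1/16) = 0, giving roots s = 1 and s = (1/16)/(17/20) = 5/68.
Mean offspring μ = 7/80 + 2·17/20 = 143/80 > 1 (supercritical), so q < 1. The extinction probability is the smaller root: q = (1/16)/(17/20) = 5/68.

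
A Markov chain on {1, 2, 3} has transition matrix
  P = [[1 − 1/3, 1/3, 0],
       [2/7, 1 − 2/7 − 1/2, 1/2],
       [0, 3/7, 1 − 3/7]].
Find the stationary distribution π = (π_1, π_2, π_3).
π = (36/127, 42/127, 49/127)

This is a birth-death chain on three states, which satisfies detailed balance: π_1 · P_{12} = π_2 · P_{21} and π_2 · P_{23} = π_3 · P_{32}.
From π_1 · 1/3 = π_2 · 2/7: π_2/π_1 = (1/3)/(2/7) = 7/6.
From π_2 · 1/2 = π_3 · 3/7: π_3/π_2 = (1/2)/(3/7) = 7/6.
Take π_1 proportional to 1; then unnormalized π = (1, 7/6, 49/36). Normalize by dividing by the sum 127/36:
  π = (36/127, 42/127, 49/127).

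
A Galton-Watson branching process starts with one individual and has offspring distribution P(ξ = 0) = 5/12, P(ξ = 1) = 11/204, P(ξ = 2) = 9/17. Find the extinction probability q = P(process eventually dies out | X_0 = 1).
q = 85/108

The pgf is f(s) = 5/12 + 11/204·s + 9/17·s². The extinction probability q is the smallest fixed point of f in [0, 1]. Setting s = f(s):
  9/17·s² + (11/204 − 1)·s + 5/12 = 0
  9/17·s² − (5/12 + 9/17)·s + 5/12 = 0
which factors as (s − 1)·(9/17·s − 5/12) = 0, giving roots s = 1 and s = (5/12)/(9/17) = 85/108.
Mean offspring μ = 11/204 + 2·9/17 = 227/204 > 1 (supercritical), so q < 1. The extinction probability is the smaller root: q = (5/12)/(9/17) = 85/108.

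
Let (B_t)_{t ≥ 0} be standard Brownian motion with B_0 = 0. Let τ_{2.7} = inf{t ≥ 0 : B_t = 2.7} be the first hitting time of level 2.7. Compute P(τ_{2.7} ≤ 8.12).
P(τ_{2.7} ≤ 8.12) = 2(1 − Φ(2.7/√8.12)) = 2(1 − Φ(0.9475)) ≈ 0.3434

By the reflection principle for standard BM, P(τ_b ≤ t) = 2 · P(B_t ≥ b). Since B_t ~ N(0, t), P(B_t ≥ 2.7) = 1 − Φ(2.7/√t) = 1 − Φ(2.7/√8.12) = 1 − Φ(0.9475) ≈ 0.17169. Doubling: P(τ_{2.7} ≤ 8.12) ≈ 2 · 0.17169 = 0.34338 ≈ 0.3434.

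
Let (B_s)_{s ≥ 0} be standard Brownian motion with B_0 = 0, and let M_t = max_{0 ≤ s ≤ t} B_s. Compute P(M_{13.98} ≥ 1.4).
P(M_{13.98} ≥ 1.4) = 2·P(B_{13.98} ≥ 1.4) = 2(1 − Φ(1.4/√13.98)) ≈ 0.7081

By the reflection principle for Brownian motion, P(M_t ≥ a) = 2 · P(B_t ≥ a) for a ≥ 0. Since B_t ~ N(0, t), P(B_t ≥ 1.4) = 1 − Φ(1.4/√t) = 1 − Φ(1.4/√13.98) = 1 − Φ(0.3744). So
  P(M_{13.98} ≥ 1.4) = 2(1 − Φ(0.3744)) ≈ 0.7081.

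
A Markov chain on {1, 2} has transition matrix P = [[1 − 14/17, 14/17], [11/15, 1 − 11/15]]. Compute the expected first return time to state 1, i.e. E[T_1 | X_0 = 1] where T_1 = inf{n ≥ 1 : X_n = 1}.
E[T_1 | X_0 = 1] = 1/π_1 = 397/187

For an irreducible recurrent Markov chain with stationary distribution π, E[T_i | X_0 = i] = 1/π_i (Kac's formula). Here π_1 = (11/15)/(14/17 + 11/15) = (11/15)/(397/255) = 187/397, so E[T_1 | X_0 = 1] = 1/π_1 = (14/17 + 11/15)/(11/15) = (397/255)/(11/15) = 397/187.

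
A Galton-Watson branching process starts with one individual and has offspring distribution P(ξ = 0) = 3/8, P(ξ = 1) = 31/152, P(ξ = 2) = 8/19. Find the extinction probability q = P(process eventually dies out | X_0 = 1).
q = 57/64

The pgf is f(s) = 3/8 + 31/152·s + 8/19·s². The extinction probability q is the smallest fixed point of f in [0, 1]. Setting s = f(s):
  8/19·s² + (31/152 − 1)·s + 3/8 = 0
  8/19·s² − (3/8 + 8/19)·s + 3/8 = 0
which factors as (s − 1)·(8/19·s − 3/8) = 0, giving roots s = 1 and s = (3/8)/(8/19) = 57/64.
Mean offspring μ = 31/152 + 2·8/19 = 159/152 > 1 (supercritical), so q < 1. The extinction probability is the smaller root: q = (3/8)/(8/19) = 57/64.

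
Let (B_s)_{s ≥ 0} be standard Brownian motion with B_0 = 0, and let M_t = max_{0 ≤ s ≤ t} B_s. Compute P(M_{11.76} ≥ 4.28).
P(M_{11.76} ≥ 4.28) = 2·P(B_{11.76} ≥ 4.28) = 2(1 − Φ(4.28/√11.76)) ≈ 0.2120

By the reflection principle for Brownian motion, P(M_t ≥ a) = 2 · P(B_t ≥ a) for a ≥ 0. Since B_t ~ N(0, t), P(B_t ≥ 4.28) = 1 − Φ(4.28/√t) = 1 − Φ(4.28/√11.76) = 1 − Φ(1.2481). So
  P(M_{11.76} ≥ 4.28) = 2(1 − Φ(1.2481)) ≈ 0.2120.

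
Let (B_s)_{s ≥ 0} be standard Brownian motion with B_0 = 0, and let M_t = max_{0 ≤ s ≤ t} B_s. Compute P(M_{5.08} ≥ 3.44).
P(M_{5.08} ≥ 3.44) = 2·P(B_{5.08} ≥ 3.44) = 2(1 − Φ(3.44/√5.08)) ≈ 0.1269

By the reflection principle for Brownian motion, P(M_t ≥ a) = 2 · P(B_t ≥ a) for a ≥ 0. Since B_t ~ N(0, t), P(B_t ≥ 3.44) = 1 − Φ(3.44/√t) = 1 − Φ(3.44/√5.08) = 1 − Φ(1.5263). So
  P(M_{5.08} ≥ 3.44) = 2(1 − Φ(1.5263)) ≈ 0.1269.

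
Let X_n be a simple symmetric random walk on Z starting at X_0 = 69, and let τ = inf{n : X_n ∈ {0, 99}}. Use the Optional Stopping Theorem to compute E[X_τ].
E[X_τ] = 69

X_n is a martingale and τ is a bounded-mean stopping time (indeed τ is finite a.s. with bounded expectation since the walk is in a bounded region). By the OST, E[X_τ] = E[X_0] = 69. Equivalently: E[X_τ] = 99 · P(hit 99 first) + 0 · P(hit 0 first) = 99 · (69/99) = 69.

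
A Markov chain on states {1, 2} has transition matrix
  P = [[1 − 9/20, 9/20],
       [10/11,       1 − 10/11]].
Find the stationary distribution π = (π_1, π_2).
π_1 = 200/299, π_2 = 99/299

Solve πP = π with π_1 + π_2 = 1. From πP = π: π_1 · (1 − 9/20) + π_2 · 10/11 = π_1 ⇒ π_2 · 10/11 = π_1 · 9/20 ⇒ π_2/π_1 = (9/20)/(10/11) = 99/200. Together with π_1 + π_2 = 1:
  π_1 = (10/11)/(9/20 + 10/11) = (10/11)/(299/220) = 200/299,
  π_2 = (9/20)/(9/20 + 10/11) = (9/20)/(299/220) = 99/299.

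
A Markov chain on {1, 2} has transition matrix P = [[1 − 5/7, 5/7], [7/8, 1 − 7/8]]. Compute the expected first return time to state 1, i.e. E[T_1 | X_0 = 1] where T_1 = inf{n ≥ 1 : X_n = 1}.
E[T_1 | X_0 = 1] = 1/π_1 = 89/49

For an irreducible recurrent Markov chain with stationary distribution π, E[T_i | X_0 = i] = 1/π_i (Kac's formula). Here π_1 = (7/8)/(5/7 + 7/8) = (7/8)/(89/56) = 49/89, so E[T_1 | X_0 = 1] = 1/π_1 = (5/7 + 7/8)/(7/8) = (89/56)/(7/8) = 89/49.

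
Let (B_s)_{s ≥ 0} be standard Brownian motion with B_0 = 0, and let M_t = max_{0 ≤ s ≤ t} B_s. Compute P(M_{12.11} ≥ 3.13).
P(M_{12.11} ≥ 3.13) = 2·P(B_{12.11} ≥ 3.13) = 2(1 − Φ(3.13/√12.11)) ≈ 0.3684

By the reflection principle for Brownian motion, P(M_t ≥ a) = 2 · P(B_t ≥ a) for a ≥ 0. Since B_t ~ N(0, t), P(B_t ≥ 3.13) = 1 − Φ(3.13/√t) = 1 − Φ(3.13/√12.11) = 1 − Φ(0.8994). So
  P(M_{12.11} ≥ 3.13) = 2(1 − Φ(0.8994)) ≈ 0.3684.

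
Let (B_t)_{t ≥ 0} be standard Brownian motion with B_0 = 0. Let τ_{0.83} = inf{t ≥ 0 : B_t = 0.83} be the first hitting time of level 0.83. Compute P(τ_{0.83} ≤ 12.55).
P(τ_{0.83} ≤ 12.55) = 2(1 − Φ(0.83/√12.55)) = 2(1 − Φ(0.2343)) ≈ 0.8148

By the reflection principle for standard BM, P(τ_b ≤ t) = 2 · P(B_t ≥ b). Since B_t ~ N(0, t), P(B_t ≥ 0.83) = 1 − Φ(0.83/√t) = 1 − Φ(0.83/√12.55) = 1 − Φ(0.2343) ≈ 0.40738. Doubling: P(τ_{0.83} ≤ 12.55) ≈ 2 · 0.40738 = 0.81476 ≈ 0.8148.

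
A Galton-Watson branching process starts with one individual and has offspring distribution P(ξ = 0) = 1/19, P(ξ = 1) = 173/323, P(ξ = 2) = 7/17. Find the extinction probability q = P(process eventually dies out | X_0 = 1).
q = 17/133

The pgf is f(s) = 1/19 + 173/323·s + 7/17·s². The extinction probability q is the smallest fixed point of f in [0, 1]. Setting s = f(s):
  7/17·s² + (173/323 − 1)·s + 1/19 = 0
  7/17·s² − (1/19 + 7/17)·s + 1/19 = 0
which factors as (s − 1)·(7/17·s − 1/19) = 0, giving roots s = 1 and s = (1/19)/(7/17) = 17/133.
Mean offspring μ = 173/323 + 2·7/17 = 439/323 > 1 (supercritical), so q < 1. The extinction probability is the smaller root: q = (1/19)/(7/17) = 17/133.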